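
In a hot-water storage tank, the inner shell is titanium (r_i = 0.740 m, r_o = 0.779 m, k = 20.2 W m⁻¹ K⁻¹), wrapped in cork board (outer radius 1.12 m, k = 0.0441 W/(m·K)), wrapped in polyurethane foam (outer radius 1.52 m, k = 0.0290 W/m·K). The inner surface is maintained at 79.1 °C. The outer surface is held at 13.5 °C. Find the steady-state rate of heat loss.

Q = 48.6 W

Treat each layer as a resistance in series:
  R_titanium = (1/0.740 − 1/0.779)/(4πk) = 0.06765/(4π·20.2) = 2.665×10^-4 K/W
  R_cork board = (1/0.779 − 1/1.12)/(4πk) = 0.3908/(4π·0.0441) = 0.7053 K/W
  R_polyurethane foam = (1/1.12 − 1/1.52)/(4πk) = 0.2350/(4π·0.0290) = 0.6447 K/W
ΣR = 2.665×10^-4 + 0.7053 + 0.6447 = 1.350 K/W
Q = ΔT/ΣR = (79.1 °C − 13.5 °C)/1.350 = 48.6 W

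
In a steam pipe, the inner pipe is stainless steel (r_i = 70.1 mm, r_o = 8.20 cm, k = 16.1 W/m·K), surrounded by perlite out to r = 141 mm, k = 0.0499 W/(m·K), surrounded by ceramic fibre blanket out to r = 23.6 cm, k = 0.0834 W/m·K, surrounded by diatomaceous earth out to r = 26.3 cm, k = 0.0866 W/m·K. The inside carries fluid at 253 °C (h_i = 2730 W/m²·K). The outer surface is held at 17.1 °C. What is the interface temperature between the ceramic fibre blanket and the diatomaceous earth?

Series thermal resistances, inner to outer:
  R'_conv,in = 1/(2πr h) = 1/(2π·0.0701·2730) = 8.316×10^-4 m·K/W
  R'_stainless steel = ln(0.0820/0.0701)/(2πk) = 0.1568/(2π·16.1) = 0.001550 m·K/W
  R'_perlite = ln(0.141/0.0820)/(2πk) = 0.5420/(2π·0.0499) = 1.729 m·K/W
  R'_ceramic fibre blanket = ln(0.236/0.141)/(2πk) = 0.5151/(2π·0.0834) = 0.9829 m·K/W
  R'_diatomaceous earth = ln(0.263/0.236)/(2πk) = 0.1083/(2π·0.0866) = 0.1991 m·K/W
ΣR = 8.316×10^-4 + 0.001550 + 1.729 + 0.9829 + 0.1991 = 2.913 m·K/W
Q' = ΔT/ΣR = (253 °C − 17.1 °C)/2.913 = 80.98 W/m
From the inner boundary to the ceramic fibre blanket/diatomaceous earth interface, ΣR_partial = 2.714 m·K/W.
T_interface = T_in − Q'·ΣR_partial = 253 °C − (80.98)(2.714) = 33.2 °C

T = 33.2 °C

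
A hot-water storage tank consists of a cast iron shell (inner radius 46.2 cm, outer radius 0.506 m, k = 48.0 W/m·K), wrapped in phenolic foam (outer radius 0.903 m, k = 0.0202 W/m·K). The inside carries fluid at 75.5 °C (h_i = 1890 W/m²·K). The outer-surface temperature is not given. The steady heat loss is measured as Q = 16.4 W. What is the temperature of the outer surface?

T_out = 19.4 °C

Series resistances:
  R_conv,in = 1/(4πr²h) = 1/(4π·0.462²·1890) = 1.973×10^-4 K/W
  R_cast iron = (1/0.462 − 1/0.506)/(4πk) = 0.1882/(4π·48.0) = 3.120×10^-4 K/W
  R_phenolic foam = (1/0.506 − 1/0.903)/(4πk) = 0.8689/(4π·0.0202) = 3.423 K/W
ΣR = 3.423 K/W
ΔT = Q·ΣR = 16.4 × 3.423 = 56.14 K
Heat flows outward, so T_out = T_in − ΔT = 75.5 − 56.14 = 19.4 °C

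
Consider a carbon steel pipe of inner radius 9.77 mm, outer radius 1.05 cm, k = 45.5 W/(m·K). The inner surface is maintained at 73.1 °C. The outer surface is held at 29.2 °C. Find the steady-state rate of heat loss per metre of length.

Q' = 174 kW/m

Q' = 2πk·ΔT/ln(r₂/r₁) = 2π × 45.5 × 43.9 / ln(0.0105/0.00977) = 1.74×10^5 W/m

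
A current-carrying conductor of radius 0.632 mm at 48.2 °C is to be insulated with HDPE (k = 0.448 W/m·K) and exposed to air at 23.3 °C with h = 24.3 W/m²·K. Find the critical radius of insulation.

For a cylinder, r_cr = k_ins/h = 0.448/24.3 = 0.0184 m = 1.84 cm

r_cr = 1.84 cm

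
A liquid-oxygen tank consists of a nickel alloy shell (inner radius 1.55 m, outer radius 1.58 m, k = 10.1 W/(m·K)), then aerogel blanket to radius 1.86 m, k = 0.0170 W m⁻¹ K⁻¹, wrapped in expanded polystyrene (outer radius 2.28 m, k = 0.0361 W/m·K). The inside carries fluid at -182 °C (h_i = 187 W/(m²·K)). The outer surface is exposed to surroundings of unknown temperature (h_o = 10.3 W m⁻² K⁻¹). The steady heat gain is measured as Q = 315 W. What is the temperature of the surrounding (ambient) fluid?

Sum the resistances:
  R_conv,in = 1/(4πr²h) = 1/(4π·1.55²·187) = 1.771×10^-4 K/W
  R_nickel alloy = (1/1.55 − 1/1.58)/(4πk) = 0.01225/(4π·10.1) = 9.652×10^-5 K/W
  R_aerogel blanket = (1/1.58 − 1/1.86)/(4πk) = 0.09528/(4π·0.0170) = 0.4460 K/W
  R_expanded polystyrene = (1/1.86 − 1/2.28)/(4πk) = 0.09904/(4π·0.0361) = 0.2183 K/W
  R_conv,out = 1/(4πr²h) = 1/(4π·2.28²·10.3) = 0.001486 K/W
ΣR = 0.6661 K/W
ΔT = Q·ΣR = 315 × 0.6661 = 209.8 K
Heat flows inward, so T_out = T_in + ΔT = -182 + 209.8 = 27.8 °C

T_out = 27.8 °C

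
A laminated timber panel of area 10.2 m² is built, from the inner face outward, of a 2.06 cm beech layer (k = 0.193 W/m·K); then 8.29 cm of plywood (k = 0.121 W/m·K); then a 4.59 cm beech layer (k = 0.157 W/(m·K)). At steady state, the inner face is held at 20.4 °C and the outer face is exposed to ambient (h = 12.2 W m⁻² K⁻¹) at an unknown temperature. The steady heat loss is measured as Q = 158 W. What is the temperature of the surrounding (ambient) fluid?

Series resistances:
  R_beech = L/(kA) = 0.0206/(0.193·10.2) = 0.01046 K/W
  R_plywood = L/(kA) = 0.0829/(0.121·10.2) = 0.06717 K/W
  R_beech = L/(kA) = 0.0459/(0.157·10.2) = 0.02866 K/W
  R_conv,out = 1/(hA) = 1/(12.2·10.2) = 0.008036 K/W
ΣR = 0.1143 K/W
ΔT = Q·ΣR = 158 × 0.1143 = 18.06 K
Heat flows outward, so T_out = T_in − ΔT = 20.4 − 18.06 = 2.34 °C

T_out = 2.34 °C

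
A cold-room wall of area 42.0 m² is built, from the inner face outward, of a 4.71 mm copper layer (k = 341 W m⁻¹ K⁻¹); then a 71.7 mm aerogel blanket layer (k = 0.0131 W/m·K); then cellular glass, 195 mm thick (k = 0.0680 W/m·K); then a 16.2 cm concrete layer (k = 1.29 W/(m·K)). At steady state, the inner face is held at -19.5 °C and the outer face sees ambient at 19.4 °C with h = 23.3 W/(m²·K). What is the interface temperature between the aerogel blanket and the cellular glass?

Resistance network (inner→outer):
  R_copper = L/(kA) = 0.00471/(341·42.0) = 3.289×10^-7 K/W
  R_aerogel blanket = L/(kA) = 0.0717/(0.0131·42.0) = 0.1303 K/W
  R_cellular glass = L/(kA) = 0.195/(0.0680·42.0) = 0.06828 K/W
  R_concrete = L/(kA) = 0.162/(1.29·42.0) = 0.002990 K/W
  R_conv,out = 1/(hA) = 1/(23.3·42.0) = 0.001022 K/W
ΣR = 3.289×10^-7 + 0.1303 + 0.06828 + 0.002990 + 0.001022 = 0.2026 K/W
Q = ΔT/ΣR = (-19.5 °C − 19.4 °C)/0.2026 = -192.0 W
From the inner boundary to the aerogel blanket/cellular glass interface, ΣR_partial = 0.1303 K/W.
T_interface = T_in − Q·ΣR_partial = -19.5 °C − (-192.0)(0.1303) = 5.52 °C

T = 5.52 °C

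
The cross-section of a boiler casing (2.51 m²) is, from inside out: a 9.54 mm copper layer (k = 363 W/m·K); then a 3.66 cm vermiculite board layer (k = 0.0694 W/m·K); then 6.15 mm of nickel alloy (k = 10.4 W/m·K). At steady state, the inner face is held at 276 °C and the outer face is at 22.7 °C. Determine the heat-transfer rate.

Series thermal resistances, inner to outer:
  R_copper = L/(kA) = 0.00954/(363·2.51) = 1.047×10^-5 K/W
  R_vermiculite board = L/(kA) = 0.0366/(0.0694·2.51) = 0.2101 K/W
  R_nickel alloy = L/(kA) = 0.00615/(10.4·2.51) = 2.356×10^-4 K/W
ΣR = 1.047×10^-5 + 0.2101 + 2.356×10^-4 = 0.2103 K/W
Q = ΔT/ΣR = (276 °C − 22.7 °C)/0.2103 = 1200 W

Q = 1200 W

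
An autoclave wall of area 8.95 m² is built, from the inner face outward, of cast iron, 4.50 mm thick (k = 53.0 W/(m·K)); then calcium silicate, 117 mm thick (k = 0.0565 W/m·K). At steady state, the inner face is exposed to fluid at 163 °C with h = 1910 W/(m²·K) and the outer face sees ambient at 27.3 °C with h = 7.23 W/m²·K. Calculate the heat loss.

Treat each layer as a resistance in series:
  R_conv,in = 1/(hA) = 1/(1910·8.95) = 5.850×10^-5 K/W
  R_cast iron = L/(kA) = 0.00450/(53.0·8.95) = 9.487×10^-6 K/W
  R_calcium silicate = L/(kA) = 0.117/(0.0565·8.95) = 0.2314 K/W
  R_conv,out = 1/(hA) = 1/(7.23·8.95) = 0.01545 K/W
ΣR = 5.850×10^-5 + 9.487×10^-6 + 0.2314 + 0.01545 = 0.2469 K/W
Q = ΔT/ΣR = (163 °C − 27.3 °C)/0.2469 = 550 W

Q = 550 W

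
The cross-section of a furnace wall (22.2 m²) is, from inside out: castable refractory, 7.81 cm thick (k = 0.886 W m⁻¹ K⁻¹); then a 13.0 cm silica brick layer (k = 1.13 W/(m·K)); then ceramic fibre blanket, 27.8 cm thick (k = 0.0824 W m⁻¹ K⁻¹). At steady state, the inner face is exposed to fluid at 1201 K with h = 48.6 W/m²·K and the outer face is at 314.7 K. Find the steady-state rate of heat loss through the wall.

Q = 5.47 kW

Resistance network (inner→outer):
  R_conv,in = 1/(hA) = 1/(48.6·22.2) = 9.269×10^-4 K/W
  R_castable refractory = L/(kA) = 0.0781/(0.886·22.2) = 0.003971 K/W
  R_silica brick = L/(kA) = 0.130/(1.13·22.2) = 0.005182 K/W
  R_ceramic fibre blanket = L/(kA) = 0.278/(0.0824·22.2) = 0.1520 K/W
ΣR = 9.269×10^-4 + 0.003971 + 0.005182 + 0.1520 = 0.1621 K/W
Q = ΔT/ΣR = (1201 K − 314.7 K)/0.1621 = 5470 W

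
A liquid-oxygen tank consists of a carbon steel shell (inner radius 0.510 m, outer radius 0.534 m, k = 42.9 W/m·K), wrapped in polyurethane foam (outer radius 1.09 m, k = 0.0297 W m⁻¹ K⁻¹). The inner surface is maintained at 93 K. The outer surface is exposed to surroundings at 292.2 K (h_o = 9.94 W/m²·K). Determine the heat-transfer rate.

Series thermal resistances, inner to outer:
  R_carbon steel = (1/0.510 − 1/0.534)/(4πk) = 0.08813/(4π·42.9) = 1.635×10^-4 K/W
  R_polyurethane foam = (1/0.534 − 1/1.09)/(4πk) = 0.9552/(4π·0.0297) = 2.559 K/W
  R_conv,out = 1/(4πr²h) = 1/(4π·1.09²·9.94) = 0.006738 K/W
ΣR = 1.635×10^-4 + 2.559 + 0.006738 = 2.566 K/W
Q = ΔT/ΣR = (93 K − 292.2 K)/2.566 = -77.6 W
(Negative Q ⇒ heat flows inward; heat gain = 77.6 W.)

Q = 77.6 W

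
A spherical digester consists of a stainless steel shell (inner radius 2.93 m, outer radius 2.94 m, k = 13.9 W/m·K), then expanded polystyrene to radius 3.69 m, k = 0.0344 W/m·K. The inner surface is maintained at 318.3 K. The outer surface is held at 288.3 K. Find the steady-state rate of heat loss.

Q = 188 W

Series thermal resistances, inner to outer:
  R_stainless steel = (1/2.93 − 1/2.94)/(4πk) = 0.001161/(4π·13.9) = 6.646×10^-6 K/W
  R_expanded polystyrene = (1/2.94 − 1/3.69)/(4πk) = 0.06913/(4π·0.0344) = 0.1599 K/W
ΣR = 6.646×10^-6 + 0.1599 = 0.1599 K/W
Q = ΔT/ΣR = (318.3 K − 288.3 K)/0.1599 = 188 W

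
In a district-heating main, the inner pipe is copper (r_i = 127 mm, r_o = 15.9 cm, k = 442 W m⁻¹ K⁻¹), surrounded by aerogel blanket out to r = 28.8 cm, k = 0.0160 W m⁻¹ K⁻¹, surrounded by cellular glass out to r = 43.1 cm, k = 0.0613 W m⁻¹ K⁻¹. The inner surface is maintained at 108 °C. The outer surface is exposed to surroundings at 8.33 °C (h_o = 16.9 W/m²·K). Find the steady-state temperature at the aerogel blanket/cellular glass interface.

Treat each layer as a resistance in series:
  R'_copper = ln(0.159/0.127)/(2πk) = 0.2247/(2π·442) = 8.092×10^-5 m·K/W
  R'_aerogel blanket = ln(0.288/0.159)/(2πk) = 0.5941/(2π·0.0160) = 5.909 m·K/W
  R'_cellular glass = ln(0.431/0.288)/(2πk) = 0.4031/(2π·0.0613) = 1.047 m·K/W
  R'_conv,out = 1/(2πr h) = 1/(2π·0.431·16.9) = 0.02185 m·K/W
ΣR = 8.092×10^-5 + 5.909 + 1.047 + 0.02185 = 6.978 m·K/W
Q' = ΔT/ΣR = (108 °C − 8.33 °C)/6.978 = 14.28 W/m
From the inner boundary to the aerogel blanket/cellular glass interface, ΣR_partial = 5.909 m·K/W.
T_interface = T_in − Q'·ΣR_partial = 108 °C − (14.28)(5.909) = 23.6 °C

T = 23.6 °C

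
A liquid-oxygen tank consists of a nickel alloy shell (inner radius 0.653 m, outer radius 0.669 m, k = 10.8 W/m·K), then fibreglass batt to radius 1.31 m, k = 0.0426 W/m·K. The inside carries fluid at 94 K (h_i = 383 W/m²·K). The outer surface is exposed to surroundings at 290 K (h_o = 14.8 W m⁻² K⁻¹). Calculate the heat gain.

Series thermal resistances, inner to outer:
  R_conv,in = 1/(4πr²h) = 1/(4π·0.653²·383) = 4.873×10^-4 K/W
  R_nickel alloy = (1/0.653 − 1/0.669)/(4πk) = 0.03663/(4π·10.8) = 2.699×10^-4 K/W
  R_fibreglass batt = (1/0.669 − 1/1.31)/(4πk) = 0.7314/(4π·0.0426) = 1.366 K/W
  R_conv,out = 1/(4πr²h) = 1/(4π·1.31²·14.8) = 0.003133 K/W
ΣR = 4.873×10^-4 + 2.699×10^-4 + 1.366 + 0.003133 = 1.370 K/W
Q = ΔT/ΣR = (94 K − 290 K)/1.370 = -143 W
(Negative Q ⇒ heat flows inward; heat gain = 143 W.)

Q = 143 W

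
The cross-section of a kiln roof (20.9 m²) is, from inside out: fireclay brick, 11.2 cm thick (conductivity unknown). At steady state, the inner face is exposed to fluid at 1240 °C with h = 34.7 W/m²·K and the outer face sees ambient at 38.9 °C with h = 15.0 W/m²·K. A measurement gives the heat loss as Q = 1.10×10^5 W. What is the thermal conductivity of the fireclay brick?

k = 0.844 W/m·K

ΣR = ΔT/Q = |1240 − 38.9|/1.10×10^5 = 0.01092 K/W
Known resistances:
  R_conv,in = 1/(hA) = 1/(34.7·20.9) = 0.001379 K/W
  R_conv,out = 1/(hA) = 1/(15.0·20.9) = 0.003190 K/W
R_fireclay brick = ΣR − ΣR_known = 0.01092 − 0.004569 = 0.006351 K/W
L/(kA) = 0.006351 ⇒ k = 0.112/(0.006351·20.9) = 0.844 W/m·K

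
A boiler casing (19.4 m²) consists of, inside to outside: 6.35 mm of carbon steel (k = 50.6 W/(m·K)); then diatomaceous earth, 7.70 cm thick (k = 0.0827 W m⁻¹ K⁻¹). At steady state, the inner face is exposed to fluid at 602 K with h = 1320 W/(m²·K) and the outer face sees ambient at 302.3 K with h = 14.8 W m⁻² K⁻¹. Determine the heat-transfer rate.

Q = 5.82 kW

Series thermal resistances, inner to outer:
  R_conv,in = 1/(hA) = 1/(1320·19.4) = 3.905×10^-5 K/W
  R_carbon steel = L/(kA) = 0.00635/(50.6·19.4) = 6.469×10^-6 K/W
  R_diatomaceous earth = L/(kA) = 0.0770/(0.0827·19.4) = 0.04799 K/W
  R_conv,out = 1/(hA) = 1/(14.8·19.4) = 0.003483 K/W
ΣR = 3.905×10^-5 + 6.469×10^-6 + 0.04799 + 0.003483 = 0.05152 K/W
Q = ΔT/ΣR = (602 K − 302.3 K)/0.05152 = 5820 W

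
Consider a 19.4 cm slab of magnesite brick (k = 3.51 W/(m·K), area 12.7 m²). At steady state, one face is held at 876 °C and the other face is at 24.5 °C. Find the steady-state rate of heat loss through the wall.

Q = kA·ΔT/L = 3.51 × 12.7 × |876 °C − 24.5 °C| / 0.194 = 1.96×10^5 W

Q = 196 kW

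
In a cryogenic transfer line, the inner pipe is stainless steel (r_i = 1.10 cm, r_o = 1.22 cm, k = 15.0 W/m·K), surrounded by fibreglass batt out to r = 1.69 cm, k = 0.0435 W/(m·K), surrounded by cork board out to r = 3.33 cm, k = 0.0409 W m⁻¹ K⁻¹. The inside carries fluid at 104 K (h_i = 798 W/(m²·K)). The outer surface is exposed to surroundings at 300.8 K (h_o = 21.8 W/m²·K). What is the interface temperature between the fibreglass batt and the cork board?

Series thermal resistances, inner to outer:
  R'_conv,in = 1/(2πr h) = 1/(2π·0.0110·798) = 0.01813 m·K/W
  R'_stainless steel = ln(0.0122/0.0110)/(2πk) = 0.1035/(2π·15.0) = 0.001099 m·K/W
  R'_fibreglass batt = ln(0.0169/0.0122)/(2πk) = 0.3259/(2π·0.0435) = 1.192 m·K/W
  R'_cork board = ln(0.0333/0.0169)/(2πk) = 0.6782/(2π·0.0409) = 2.639 m·K/W
  R'_conv,out = 1/(2πr h) = 1/(2π·0.0333·21.8) = 0.2192 m·K/W
ΣR = 0.01813 + 0.001099 + 1.192 + 2.639 + 0.2192 = 4.069 m·K/W
Q' = ΔT/ΣR = (104 K − 300.8 K)/4.069 = -48.37 W/m
From the inner boundary to the fibreglass batt/cork board interface, ΣR_partial = 1.211 m·K/W.
T_interface = T_in − Q'·ΣR_partial = 104 K − (-48.37)(1.211) = 163 K

T = 163 K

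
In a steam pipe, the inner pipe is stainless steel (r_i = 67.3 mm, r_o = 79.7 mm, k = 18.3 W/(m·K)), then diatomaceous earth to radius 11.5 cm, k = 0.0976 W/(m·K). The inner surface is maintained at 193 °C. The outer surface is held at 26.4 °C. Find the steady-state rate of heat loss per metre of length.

Q' = 278 W/m

Resistance network (inner→outer):
  R'_stainless steel = ln(0.0797/0.0673)/(2πk) = 0.1691/(2π·18.3) = 0.001471 m·K/W
  R'_diatomaceous earth = ln(0.115/0.0797)/(2πk) = 0.3667/(2π·0.0976) = 0.5979 m·K/W
ΣR = 0.001471 + 0.5979 = 0.5994 m·K/W
Q' = ΔT/ΣR = (193 °C − 26.4 °C)/0.5994 = 278 W/m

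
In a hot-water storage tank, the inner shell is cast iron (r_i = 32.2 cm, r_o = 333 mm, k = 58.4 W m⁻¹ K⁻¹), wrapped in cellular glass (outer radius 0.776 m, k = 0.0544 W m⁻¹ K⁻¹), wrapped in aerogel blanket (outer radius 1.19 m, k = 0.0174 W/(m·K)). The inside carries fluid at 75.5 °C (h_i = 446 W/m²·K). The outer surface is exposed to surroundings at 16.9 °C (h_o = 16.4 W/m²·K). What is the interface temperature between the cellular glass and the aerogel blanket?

Treat each layer as a resistance in series:
  R_conv,in = 1/(4πr²h) = 1/(4π·0.322²·446) = 0.001721 K/W
  R_cast iron = (1/0.322 − 1/0.333)/(4πk) = 0.1026/(4π·58.4) = 1.398×10^-4 K/W
  R_cellular glass = (1/0.333 − 1/0.776)/(4πk) = 1.714/(4π·0.0544) = 2.508 K/W
  R_aerogel blanket = (1/0.776 − 1/1.19)/(4πk) = 0.4483/(4π·0.0174) = 2.050 K/W
  R_conv,out = 1/(4πr²h) = 1/(4π·1.19²·16.4) = 0.003427 K/W
ΣR = 0.001721 + 1.398×10^-4 + 2.508 + 2.050 + 0.003427 = 4.563 K/W
Q = ΔT/ΣR = (75.5 °C − 16.9 °C)/4.563 = 12.84 W
From the inner boundary to the cellular glass/aerogel blanket interface, ΣR_partial = 2.510 K/W.
T_interface = T_in − Q·ΣR_partial = 75.5 °C − (12.84)(2.510) = 43.3 °C

T = 43.3 °C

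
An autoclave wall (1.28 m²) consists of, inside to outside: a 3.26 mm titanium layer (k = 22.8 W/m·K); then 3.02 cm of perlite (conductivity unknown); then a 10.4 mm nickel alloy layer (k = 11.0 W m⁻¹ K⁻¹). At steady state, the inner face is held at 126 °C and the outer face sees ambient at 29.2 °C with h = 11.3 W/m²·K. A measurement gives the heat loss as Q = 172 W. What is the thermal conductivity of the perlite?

k = 0.0479 W/m·K

ΣR = ΔT/Q = |126 − 29.2|/172 = 0.5628 K/W
Known resistances:
  R_titanium = L/(kA) = 0.00326/(22.8·1.28) = 1.117×10^-4 K/W
  R_nickel alloy = L/(kA) = 0.0104/(11.0·1.28) = 7.386×10^-4 K/W
  R_conv,out = 1/(hA) = 1/(11.3·1.28) = 0.06914 K/W
R_perlite = ΣR − ΣR_known = 0.5628 − 0.06999 = 0.4928 K/W
L/(kA) = 0.4928 ⇒ k = 0.0302/(0.4928·1.28) = 0.0479 W/m·K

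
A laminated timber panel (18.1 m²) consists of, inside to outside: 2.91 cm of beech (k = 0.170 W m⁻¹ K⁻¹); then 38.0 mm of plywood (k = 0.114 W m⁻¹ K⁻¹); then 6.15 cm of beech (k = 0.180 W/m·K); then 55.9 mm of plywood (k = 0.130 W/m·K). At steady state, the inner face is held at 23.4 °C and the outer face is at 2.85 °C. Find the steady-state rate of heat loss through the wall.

Q = 291 W

Resistance network (inner→outer):
  R_beech = L/(kA) = 0.0291/(0.170·18.1) = 0.009457 K/W
  R_plywood = L/(kA) = 0.0380/(0.114·18.1) = 0.01842 K/W
  R_beech = L/(kA) = 0.0615/(0.180·18.1) = 0.01888 K/W
  R_plywood = L/(kA) = 0.0559/(0.130·18.1) = 0.02376 K/W
ΣR = 0.009457 + 0.01842 + 0.01888 + 0.02376 = 0.07052 K/W
Q = ΔT/ΣR = (23.4 °C − 2.85 °C)/0.07052 = 291 W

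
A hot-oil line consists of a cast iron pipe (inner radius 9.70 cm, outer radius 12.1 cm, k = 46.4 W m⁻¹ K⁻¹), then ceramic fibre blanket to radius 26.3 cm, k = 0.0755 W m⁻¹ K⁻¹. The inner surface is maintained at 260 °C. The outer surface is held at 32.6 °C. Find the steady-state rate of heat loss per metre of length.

Q' = 139 W/m

Treat each layer as a resistance in series:
  R'_cast iron = ln(0.121/0.0970)/(2πk) = 0.2211/(2π·46.4) = 7.583×10^-4 m·K/W
  R'_ceramic fibre blanket = ln(0.263/0.121)/(2πk) = 0.7764/(2π·0.0755) = 1.637 m·K/W
ΣR = 7.583×10^-4 + 1.637 = 1.638 m·K/W
Q' = ΔT/ΣR = (260 °C − 32.6 °C)/1.638 = 139 W/m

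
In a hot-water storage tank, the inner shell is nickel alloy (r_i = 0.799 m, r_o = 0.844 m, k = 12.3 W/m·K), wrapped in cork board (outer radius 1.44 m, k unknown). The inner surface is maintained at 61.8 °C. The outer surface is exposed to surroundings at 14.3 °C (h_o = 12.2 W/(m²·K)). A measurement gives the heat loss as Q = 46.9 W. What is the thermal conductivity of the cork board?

ΣR = ΔT/Q = |61.8 − 14.3|/46.9 = 1.013 K/W
Known resistances:
  R_nickel alloy = (1/0.799 − 1/0.844)/(4πk) = 0.06673/(4π·12.3) = 4.317×10^-4 K/W
  R_conv,out = 1/(4πr²h) = 1/(4π·1.44²·12.2) = 0.003146 K/W
R_cork board = ΣR − ΣR_known = 1.013 − 0.003578 = 1.009 K/W
(1/r₁−1/r₂)/(4πk) = 1.009 ⇒ k = 0.4904/(4π·1.009) = 0.0387 W/m·K

k = 0.0387 W/m·K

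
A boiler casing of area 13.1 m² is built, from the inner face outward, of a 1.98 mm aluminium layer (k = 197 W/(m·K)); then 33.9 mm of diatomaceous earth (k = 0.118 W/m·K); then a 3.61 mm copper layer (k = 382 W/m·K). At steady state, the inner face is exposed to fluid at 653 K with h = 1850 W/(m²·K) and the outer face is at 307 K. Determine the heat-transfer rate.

Treat each layer as a resistance in series:
  R_conv,in = 1/(hA) = 1/(1850·13.1) = 4.126×10^-5 K/W
  R_aluminium = L/(kA) = 0.00198/(197·13.1) = 7.672×10^-7 K/W
  R_diatomaceous earth = L/(kA) = 0.0339/(0.118·13.1) = 0.02193 K/W
  R_copper = L/(kA) = 0.00361/(382·13.1) = 7.214×10^-7 K/W
ΣR = 4.126×10^-5 + 7.672×10^-7 + 0.02193 + 7.214×10^-7 = 0.02197 K/W
Q = ΔT/ΣR = (653 K − 307 K)/0.02197 = 15700 W

Q = 15.7 kW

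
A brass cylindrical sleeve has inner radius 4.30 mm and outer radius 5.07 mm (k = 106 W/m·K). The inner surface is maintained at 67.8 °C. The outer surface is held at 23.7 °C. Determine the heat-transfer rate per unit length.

Q' = 178 kW/m

Q' = 2πk·ΔT/ln(r₂/r₁) = 2π × 106 × 44.1 / ln(0.00507/0.00430) = 1.78×10^5 W/m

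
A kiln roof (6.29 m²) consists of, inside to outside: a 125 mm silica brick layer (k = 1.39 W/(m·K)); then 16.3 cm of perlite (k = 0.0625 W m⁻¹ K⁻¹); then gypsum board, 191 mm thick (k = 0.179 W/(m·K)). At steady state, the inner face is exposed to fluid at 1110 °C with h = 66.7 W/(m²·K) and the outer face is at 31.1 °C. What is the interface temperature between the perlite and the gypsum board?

Treat each layer as a resistance in series:
  R_conv,in = 1/(hA) = 1/(66.7·6.29) = 0.002384 K/W
  R_silica brick = L/(kA) = 0.125/(1.39·6.29) = 0.01430 K/W
  R_perlite = L/(kA) = 0.163/(0.0625·6.29) = 0.4146 K/W
  R_gypsum board = L/(kA) = 0.191/(0.179·6.29) = 0.1696 K/W
ΣR = 0.002384 + 0.01430 + 0.4146 + 0.1696 = 0.6009 K/W
Q = ΔT/ΣR = (1110 °C − 31.1 °C)/0.6009 = 1795 W
From the inner boundary to the perlite/gypsum board interface, ΣR_partial = 0.4313 K/W.
T_interface = T_in − Q·ΣR_partial = 1110 °C − (1795)(0.4313) = 336 °C

T = 336 °C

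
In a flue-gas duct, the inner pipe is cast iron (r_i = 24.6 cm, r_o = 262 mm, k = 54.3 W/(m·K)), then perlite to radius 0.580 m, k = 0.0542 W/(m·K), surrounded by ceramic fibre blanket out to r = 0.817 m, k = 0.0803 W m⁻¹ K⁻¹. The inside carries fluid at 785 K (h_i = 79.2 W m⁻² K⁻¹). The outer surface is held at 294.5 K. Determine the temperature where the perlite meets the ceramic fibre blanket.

Treat each layer as a resistance in series:
  R'_conv,in = 1/(2πr h) = 1/(2π·0.246·79.2) = 0.008169 m·K/W
  R'_cast iron = ln(0.262/0.246)/(2πk) = 0.06301/(2π·54.3) = 1.847×10^-4 m·K/W
  R'_perlite = ln(0.580/0.262)/(2πk) = 0.7947/(2π·0.0542) = 2.334 m·K/W
  R'_ceramic fibre blanket = ln(0.817/0.580)/(2πk) = 0.3426/(2π·0.0803) = 0.6791 m·K/W
ΣR = 0.008169 + 1.847×10^-4 + 2.334 + 0.6791 = 3.021 m·K/W
Q' = ΔT/ΣR = (785 K − 294.5 K)/3.021 = 162.4 W/m
From the inner boundary to the perlite/ceramic fibre blanket interface, ΣR_partial = 2.342 m·K/W.
T_interface = T_in − Q'·ΣR_partial = 785 K − (162.4)(2.342) = 405 K

T = 405 K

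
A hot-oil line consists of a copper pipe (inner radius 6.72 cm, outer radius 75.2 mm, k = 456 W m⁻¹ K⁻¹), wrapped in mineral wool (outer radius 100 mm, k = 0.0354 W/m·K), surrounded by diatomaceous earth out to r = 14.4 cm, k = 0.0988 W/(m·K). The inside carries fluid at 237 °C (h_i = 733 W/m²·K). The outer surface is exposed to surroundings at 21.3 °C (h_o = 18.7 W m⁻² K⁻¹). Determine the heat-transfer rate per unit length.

Q' = 112 W/m

Treat each layer as a resistance in series:
  R'_conv,in = 1/(2πr h) = 1/(2π·0.0672·733) = 0.003231 m·K/W
  R'_copper = ln(0.0752/0.0672)/(2πk) = 0.1125/(2π·456) = 3.926×10^-5 m·K/W
  R'_mineral wool = ln(0.100/0.0752)/(2πk) = 0.2850/(2π·0.0354) = 1.281 m·K/W
  R'_diatomaceous earth = ln(0.144/0.100)/(2πk) = 0.3646/(2π·0.0988) = 0.5874 m·K/W
  R'_conv,out = 1/(2πr h) = 1/(2π·0.144·18.7) = 0.05910 m·K/W
ΣR = 0.003231 + 3.926×10^-5 + 1.281 + 0.5874 + 0.05910 = 1.931 m·K/W
Q' = ΔT/ΣR = (237 °C − 21.3 °C)/1.931 = 112 W/m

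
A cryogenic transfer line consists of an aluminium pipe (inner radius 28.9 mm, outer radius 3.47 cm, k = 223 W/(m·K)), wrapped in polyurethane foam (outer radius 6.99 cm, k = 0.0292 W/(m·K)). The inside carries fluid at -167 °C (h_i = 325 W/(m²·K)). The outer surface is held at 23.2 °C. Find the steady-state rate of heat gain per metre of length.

Q' = 49.6 W/m

Series thermal resistances, inner to outer:
  R'_conv,in = 1/(2πr h) = 1/(2π·0.0289·325) = 0.01694 m·K/W
  R'_aluminium = ln(0.0347/0.0289)/(2πk) = 0.1829/(2π·223) = 1.305×10^-4 m·K/W
  R'_polyurethane foam = ln(0.0699/0.0347)/(2πk) = 0.7003/(2π·0.0292) = 3.817 m·K/W
ΣR = 0.01694 + 1.305×10^-4 + 3.817 = 3.834 m·K/W
Q' = ΔT/ΣR = (-167 °C − 23.2 °C)/3.834 = -49.6 W/m
(Negative Q' ⇒ heat flows inward; heat gain = 49.6 W/m.)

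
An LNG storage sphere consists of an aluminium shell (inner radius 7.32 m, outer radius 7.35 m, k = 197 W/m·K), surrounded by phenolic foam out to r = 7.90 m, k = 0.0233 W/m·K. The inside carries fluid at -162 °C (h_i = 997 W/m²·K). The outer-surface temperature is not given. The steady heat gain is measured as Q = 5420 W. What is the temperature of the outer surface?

T_out = 13.3 °C

Series resistances:
  R_conv,in = 1/(4πr²h) = 1/(4π·7.32²·997) = 1.490×10^-6 K/W
  R_aluminium = (1/7.32 − 1/7.35)/(4πk) = 5.576×10^-4/(4π·197) = 2.252×10^-7 K/W
  R_phenolic foam = (1/7.35 − 1/7.90)/(4πk) = 0.009472/(4π·0.0233) = 0.03235 K/W
ΣR = 0.03235 K/W
ΔT = Q·ΣR = 5420 × 0.03235 = 175.3 K
Heat flows inward, so T_out = T_in + ΔT = -162 + 175.3 = 13.3 °C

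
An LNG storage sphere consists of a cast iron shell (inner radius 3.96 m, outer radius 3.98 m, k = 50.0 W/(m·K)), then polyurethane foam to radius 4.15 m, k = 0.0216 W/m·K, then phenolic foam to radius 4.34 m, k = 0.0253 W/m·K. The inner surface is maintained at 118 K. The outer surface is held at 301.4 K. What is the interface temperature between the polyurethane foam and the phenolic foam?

T = 215.8 K

Resistance network (inner→outer):
  R_cast iron = (1/3.96 − 1/3.98)/(4πk) = 0.001269/(4π·50.0) = 2.020×10^-6 K/W
  R_polyurethane foam = (1/3.98 − 1/4.15)/(4πk) = 0.01029/(4π·0.0216) = 0.03792 K/W
  R_phenolic foam = (1/4.15 − 1/4.34)/(4πk) = 0.01055/(4π·0.0253) = 0.03318 K/W
ΣR = 2.020×10^-6 + 0.03792 + 0.03318 = 0.07110 K/W
Q = ΔT/ΣR = (118 K − 301.4 K)/0.07110 = -2579 W
From the inner boundary to the polyurethane foam/phenolic foam interface, ΣR_partial = 0.03792 K/W.
T_interface = T_in − Q·ΣR_partial = 118 K − (-2579)(0.03792) = 215.8 K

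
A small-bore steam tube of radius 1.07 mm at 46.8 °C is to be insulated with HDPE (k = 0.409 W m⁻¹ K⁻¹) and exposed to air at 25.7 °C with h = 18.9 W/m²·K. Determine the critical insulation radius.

r_cr = 2.16 cm

For a cylinder, r_cr = k_ins/h = 0.409/18.9 = 0.0216 m = 2.16 cm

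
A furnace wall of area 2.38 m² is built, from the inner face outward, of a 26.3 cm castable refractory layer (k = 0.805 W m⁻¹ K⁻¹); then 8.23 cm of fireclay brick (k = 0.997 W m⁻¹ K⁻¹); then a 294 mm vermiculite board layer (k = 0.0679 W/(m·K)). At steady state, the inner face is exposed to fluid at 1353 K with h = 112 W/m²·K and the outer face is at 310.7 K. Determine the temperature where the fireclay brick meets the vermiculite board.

T = 1261 K

Resistance network (inner→outer):
  R_conv,in = 1/(hA) = 1/(112·2.38) = 0.003752 K/W
  R_castable refractory = L/(kA) = 0.263/(0.805·2.38) = 0.1373 K/W
  R_fireclay brick = L/(kA) = 0.0823/(0.997·2.38) = 0.03468 K/W
  R_vermiculite board = L/(kA) = 0.294/(0.0679·2.38) = 1.819 K/W
ΣR = 0.003752 + 0.1373 + 0.03468 + 1.819 = 1.995 K/W
Q = ΔT/ΣR = (1353 K − 310.7 K)/1.995 = 522.5 W
From the inner boundary to the fireclay brick/vermiculite board interface, ΣR_partial = 0.1757 K/W.
T_interface = T_in − Q·ΣR_partial = 1353 K − (522.5)(0.1757) = 1261 K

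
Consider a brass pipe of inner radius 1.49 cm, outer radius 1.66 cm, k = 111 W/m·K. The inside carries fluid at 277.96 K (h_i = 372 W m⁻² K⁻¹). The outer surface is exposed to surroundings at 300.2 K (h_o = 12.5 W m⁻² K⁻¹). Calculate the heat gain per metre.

Q' = 27.9 W/m

Resistance network (inner→outer):
  R'_conv,in = 1/(2πr h) = 1/(2π·0.0149·372) = 0.02871 m·K/W
  R'_brass = ln(0.0166/0.0149)/(2πk) = 0.1080/(2π·111) = 1.549×10^-4 m·K/W
  R'_conv,out = 1/(2πr h) = 1/(2π·0.0166·12.5) = 0.7670 m·K/W
ΣR = 0.02871 + 1.549×10^-4 + 0.7670 = 0.7959 m·K/W
Q' = ΔT/ΣR = (277.96 K − 300.2 K)/0.7959 = -27.9 W/m
(Negative Q' ⇒ heat flows inward; heat gain = 27.9 W/m.)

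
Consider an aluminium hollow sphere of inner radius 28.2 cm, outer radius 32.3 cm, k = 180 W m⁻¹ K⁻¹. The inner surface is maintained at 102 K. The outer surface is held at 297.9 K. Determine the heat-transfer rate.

Q = 4πk·ΔT/(1/r₁ − 1/r₂) = 4π × 180 × 195.9 / (1/0.282 − 1/0.323) = 9.84×10^5 W

Q = 9.84×10^5 W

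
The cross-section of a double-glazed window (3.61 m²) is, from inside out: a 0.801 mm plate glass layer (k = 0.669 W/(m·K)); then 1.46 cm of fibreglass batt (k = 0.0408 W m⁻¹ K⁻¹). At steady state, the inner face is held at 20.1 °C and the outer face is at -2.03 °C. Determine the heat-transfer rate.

Q = 223 W

Resistance network (inner→outer):
  R_plate glass = L/(kA) = 8.01×10^-4/(0.669·3.61) = 3.317×10^-4 K/W
  R_fibreglass batt = L/(kA) = 0.0146/(0.0408·3.61) = 0.09913 K/W
ΣR = 3.317×10^-4 + 0.09913 = 0.09946 K/W
Q = ΔT/ΣR = (20.1 °C − -2.03 °C)/0.09946 = 223 W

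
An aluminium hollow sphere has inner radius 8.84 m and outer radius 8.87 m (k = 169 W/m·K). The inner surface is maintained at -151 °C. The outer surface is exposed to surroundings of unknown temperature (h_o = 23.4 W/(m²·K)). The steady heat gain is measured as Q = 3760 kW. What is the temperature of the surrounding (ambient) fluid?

Series resistances:
  R_aluminium = (1/8.84 − 1/8.87)/(4πk) = 3.826×10^-4/(4π·169) = 1.802×10^-7 K/W
  R_conv,out = 1/(4πr²h) = 1/(4π·8.87²·23.4) = 4.322×10^-5 K/W
ΣR = 4.340×10^-5 K/W
ΔT = Q·ΣR = 3.76×10^6 × 4.340×10^-5 = 163.2 K
Heat flows inward, so T_out = T_in + ΔT = -151 + 163.2 = 12.2 °C

T_out = 12.2 °C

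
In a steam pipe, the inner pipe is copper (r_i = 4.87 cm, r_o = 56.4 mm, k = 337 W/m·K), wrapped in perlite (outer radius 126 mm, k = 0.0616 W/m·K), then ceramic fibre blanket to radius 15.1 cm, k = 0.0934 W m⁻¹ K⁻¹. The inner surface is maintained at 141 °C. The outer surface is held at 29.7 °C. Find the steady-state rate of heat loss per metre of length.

Treat each layer as a resistance in series:
  R'_copper = ln(0.0564/0.0487)/(2πk) = 0.1468/(2π·337) = 6.932×10^-5 m·K/W
  R'_perlite = ln(0.126/0.0564)/(2πk) = 0.8038/(2π·0.0616) = 2.077 m·K/W
  R'_ceramic fibre blanket = ln(0.151/0.126)/(2πk) = 0.1810/(2π·0.0934) = 0.3084 m·K/W
ΣR = 6.932×10^-5 + 2.077 + 0.3084 = 2.385 m·K/W
Q' = ΔT/ΣR = (141 °C − 29.7 °C)/2.385 = 46.7 W/m

Q' = 46.7 W/m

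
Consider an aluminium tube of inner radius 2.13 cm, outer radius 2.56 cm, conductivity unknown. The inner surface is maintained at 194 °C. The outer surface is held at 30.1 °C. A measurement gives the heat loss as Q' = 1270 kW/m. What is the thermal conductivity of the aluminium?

ΣR = ΔT/Q' = |194 − 30.1|/1.27×10^6 = 1.291×10^-4 m·K/W
ln(r₂/r₁)/(2πk) = 1.291×10^-4 ⇒ k = 0.1839/(2π·1.291×10^-4) = 227 W/m·K

k = 227 W/m·K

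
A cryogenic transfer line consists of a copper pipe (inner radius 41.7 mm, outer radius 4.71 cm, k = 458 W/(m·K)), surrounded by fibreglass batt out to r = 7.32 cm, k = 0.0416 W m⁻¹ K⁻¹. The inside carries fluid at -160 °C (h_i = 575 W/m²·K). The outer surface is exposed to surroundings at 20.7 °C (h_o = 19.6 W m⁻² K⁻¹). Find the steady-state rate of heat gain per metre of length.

Resistance network (inner→outer):
  R'_conv,in = 1/(2πr h) = 1/(2π·0.0417·575) = 0.006638 m·K/W
  R'_copper = ln(0.0471/0.0417)/(2πk) = 0.1218/(2π·458) = 4.232×10^-5 m·K/W
  R'_fibreglass batt = ln(0.0732/0.0471)/(2πk) = 0.4409/(2π·0.0416) = 1.687 m·K/W
  R'_conv,out = 1/(2πr h) = 1/(2π·0.0732·19.6) = 0.1109 m·K/W
ΣR = 0.006638 + 4.232×10^-5 + 1.687 + 0.1109 = 1.805 m·K/W
Q' = ΔT/ΣR = (-160 °C − 20.7 °C)/1.805 = -100 W/m
(Negative Q' ⇒ heat flows inward; heat gain = 100 W/m.)

Q' = 100 W/m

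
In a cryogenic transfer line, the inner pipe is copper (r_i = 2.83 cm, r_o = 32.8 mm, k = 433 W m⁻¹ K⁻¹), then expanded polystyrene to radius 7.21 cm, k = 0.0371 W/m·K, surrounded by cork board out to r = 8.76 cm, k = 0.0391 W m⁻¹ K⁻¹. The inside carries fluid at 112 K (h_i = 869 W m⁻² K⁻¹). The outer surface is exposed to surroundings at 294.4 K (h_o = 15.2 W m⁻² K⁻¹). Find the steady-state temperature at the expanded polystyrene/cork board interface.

T = 255.7 K

Series thermal resistances, inner to outer:
  R'_conv,in = 1/(2πr h) = 1/(2π·0.0283·869) = 0.006472 m·K/W
  R'_copper = ln(0.0328/0.0283)/(2πk) = 0.1476/(2π·433) = 5.424×10^-5 m·K/W
  R'_expanded polystyrene = ln(0.0721/0.0328)/(2πk) = 0.7876/(2π·0.0371) = 3.379 m·K/W
  R'_cork board = ln(0.0876/0.0721)/(2πk) = 0.1947/(2π·0.0391) = 0.7926 m·K/W
  R'_conv,out = 1/(2πr h) = 1/(2π·0.0876·15.2) = 0.1195 m·K/W
ΣR = 0.006472 + 5.424×10^-5 + 3.379 + 0.7926 + 0.1195 = 4.298 m·K/W
Q' = ΔT/ΣR = (112 K − 294.4 K)/4.298 = -42.44 W/m
From the inner boundary to the expanded polystyrene/cork board interface, ΣR_partial = 3.386 m·K/W.
T_interface = T_in − Q'·ΣR_partial = 112 K − (-42.44)(3.386) = 255.7 K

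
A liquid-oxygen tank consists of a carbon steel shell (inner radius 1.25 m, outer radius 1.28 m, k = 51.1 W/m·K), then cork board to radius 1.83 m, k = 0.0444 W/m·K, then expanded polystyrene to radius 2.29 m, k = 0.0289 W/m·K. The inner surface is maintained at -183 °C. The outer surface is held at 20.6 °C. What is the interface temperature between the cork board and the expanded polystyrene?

Treat each layer as a resistance in series:
  R_carbon steel = (1/1.25 − 1/1.28)/(4πk) = 0.01875/(4π·51.1) = 2.920×10^-5 K/W
  R_cork board = (1/1.28 − 1/1.83)/(4πk) = 0.2348/(4π·0.0444) = 0.4208 K/W
  R_expanded polystyrene = (1/1.83 − 1/2.29)/(4πk) = 0.1098/(4π·0.0289) = 0.3022 K/W
ΣR = 2.920×10^-5 + 0.4208 + 0.3022 = 0.7230 K/W
Q = ΔT/ΣR = (-183 °C − 20.6 °C)/0.7230 = -281.6 W
From the inner boundary to the cork board/expanded polystyrene interface, ΣR_partial = 0.4208 K/W.
T_interface = T_in − Q·ΣR_partial = -183 °C − (-281.6)(0.4208) = -64.5 °C

T = -64.5 °C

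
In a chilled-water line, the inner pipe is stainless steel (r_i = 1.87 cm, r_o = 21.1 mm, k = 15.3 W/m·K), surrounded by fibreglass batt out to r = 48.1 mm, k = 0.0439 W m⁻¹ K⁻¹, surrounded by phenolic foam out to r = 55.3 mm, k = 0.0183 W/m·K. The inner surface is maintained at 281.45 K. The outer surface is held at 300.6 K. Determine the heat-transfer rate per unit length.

Q' = 4.56 W/m

Treat each layer as a resistance in series:
  R'_stainless steel = ln(0.0211/0.0187)/(2πk) = 0.1207/(2π·15.3) = 0.001256 m·K/W
  R'_fibreglass batt = ln(0.0481/0.0211)/(2πk) = 0.8240/(2π·0.0439) = 2.987 m·K/W
  R'_phenolic foam = ln(0.0553/0.0481)/(2πk) = 0.1395/(2π·0.0183) = 1.213 m·K/W
ΣR = 0.001256 + 2.987 + 1.213 = 4.201 m·K/W
Q' = ΔT/ΣR = (281.45 K − 300.6 K)/4.201 = -4.56 W/m
(Negative Q' ⇒ heat flows inward; heat gain = 4.56 W/m.)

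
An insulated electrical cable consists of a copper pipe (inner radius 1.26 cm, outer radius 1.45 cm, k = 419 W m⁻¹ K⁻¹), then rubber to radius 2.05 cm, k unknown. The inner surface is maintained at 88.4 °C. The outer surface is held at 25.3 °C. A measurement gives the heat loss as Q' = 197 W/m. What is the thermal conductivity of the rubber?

k = 0.172 W/m·K

ΣR = ΔT/Q' = |88.4 − 25.3|/197 = 0.3203 m·K/W
Known resistances:
  R'_copper = ln(0.0145/0.0126)/(2πk) = 0.1405/(2π·419) = 5.335×10^-5 m·K/W
R_rubber = ΣR − ΣR_known = 0.3203 − 5.335×10^-5 = 0.3202 m·K/W
ln(r₂/r₁)/(2πk) = 0.3202 ⇒ k = 0.3463/(2π·0.3202) = 0.172 W/m·K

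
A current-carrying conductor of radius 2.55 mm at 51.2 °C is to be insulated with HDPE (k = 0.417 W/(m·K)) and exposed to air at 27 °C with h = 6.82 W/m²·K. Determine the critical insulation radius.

For a cylinder, r_cr = k_ins/h = 0.417/6.82 = 0.0611 m = 6.11 cm

r_cr = 6.11 cm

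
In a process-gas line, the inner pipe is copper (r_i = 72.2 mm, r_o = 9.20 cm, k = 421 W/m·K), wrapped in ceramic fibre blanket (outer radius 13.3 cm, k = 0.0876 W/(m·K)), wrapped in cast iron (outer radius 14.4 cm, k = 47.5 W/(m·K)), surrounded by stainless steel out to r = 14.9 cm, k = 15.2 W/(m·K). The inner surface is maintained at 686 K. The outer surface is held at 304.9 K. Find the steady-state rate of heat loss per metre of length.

Resistance network (inner→outer):
  R'_copper = ln(0.0920/0.0722)/(2πk) = 0.2423/(2π·421) = 9.162×10^-5 m·K/W
  R'_ceramic fibre blanket = ln(0.133/0.0920)/(2πk) = 0.3686/(2π·0.0876) = 0.6696 m·K/W
  R'_cast iron = ln(0.144/0.133)/(2πk) = 0.07946/(2π·47.5) = 2.663×10^-4 m·K/W
  R'_stainless steel = ln(0.149/0.144)/(2πk) = 0.03413/(2π·15.2) = 3.574×10^-4 m·K/W
ΣR = 9.162×10^-5 + 0.6696 + 2.663×10^-4 + 3.574×10^-4 = 0.6703 m·K/W
Q' = ΔT/ΣR = (686 K − 304.9 K)/0.6703 = 569 W/m

Q' = 569 W/m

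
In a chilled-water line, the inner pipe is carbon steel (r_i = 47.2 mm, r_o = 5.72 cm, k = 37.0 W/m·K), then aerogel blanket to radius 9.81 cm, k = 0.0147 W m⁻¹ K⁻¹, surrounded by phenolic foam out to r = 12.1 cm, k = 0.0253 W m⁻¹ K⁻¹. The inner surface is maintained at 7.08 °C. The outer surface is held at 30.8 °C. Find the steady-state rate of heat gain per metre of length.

Q' = 3.31 W/m

Treat each layer as a resistance in series:
  R'_carbon steel = ln(0.0572/0.0472)/(2πk) = 0.1922/(2π·37.0) = 8.266×10^-4 m·K/W
  R'_aerogel blanket = ln(0.0981/0.0572)/(2πk) = 0.5394/(2π·0.0147) = 5.840 m·K/W
  R'_phenolic foam = ln(0.121/0.0981)/(2πk) = 0.2098/(2π·0.0253) = 1.320 m·K/W
ΣR = 8.266×10^-4 + 5.840 + 1.320 = 7.161 m·K/W
Q' = ΔT/ΣR = (7.08 °C − 30.8 °C)/7.161 = -3.31 W/m
(Negative Q' ⇒ heat flows inward; heat gain = 3.31 W/m.)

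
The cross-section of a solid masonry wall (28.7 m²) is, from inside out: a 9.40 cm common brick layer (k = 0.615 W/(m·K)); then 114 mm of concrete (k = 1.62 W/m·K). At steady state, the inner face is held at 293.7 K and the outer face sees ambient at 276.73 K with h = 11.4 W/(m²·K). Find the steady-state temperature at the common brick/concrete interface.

T = 285.4 K

Series thermal resistances, inner to outer:
  R_common brick = L/(kA) = 0.0940/(0.615·28.7) = 0.005326 K/W
  R_concrete = L/(kA) = 0.114/(1.62·28.7) = 0.002452 K/W
  R_conv,out = 1/(hA) = 1/(11.4·28.7) = 0.003056 K/W
ΣR = 0.005326 + 0.002452 + 0.003056 = 0.01083 K/W
Q = ΔT/ΣR = (293.7 K − 276.73 K)/0.01083 = 1567 W
From the inner boundary to the common brick/concrete interface, ΣR_partial = 0.005326 K/W.
T_interface = T_in − Q·ΣR_partial = 293.7 K − (1567)(0.005326) = 285.4 K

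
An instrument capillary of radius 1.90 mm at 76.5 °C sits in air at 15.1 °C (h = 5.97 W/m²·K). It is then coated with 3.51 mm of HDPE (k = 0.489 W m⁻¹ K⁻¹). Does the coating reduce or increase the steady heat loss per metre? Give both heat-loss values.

Critical radius for a cylinder: r_cr = k/h = 0.0819 m = 8.19 cm.
Outer radius after coating: r₂ = 0.00190 + 0.00351 = 0.00541 m.
Since r₁ < r_cr and r₂ ≤ r_cr, the coating moves toward the maximum at r_cr — heat loss rises.
Bare: R = 1/(2πr₁h) = 14.03 m·K/W; Q = 61.4/14.03 = 4.38 W/m.
Coated: R = R_cond + R_conv = 5.268 m·K/W; Q = 61.4/5.268 = 11.7 W/m.

increases: 4.38 → 11.7 W/m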